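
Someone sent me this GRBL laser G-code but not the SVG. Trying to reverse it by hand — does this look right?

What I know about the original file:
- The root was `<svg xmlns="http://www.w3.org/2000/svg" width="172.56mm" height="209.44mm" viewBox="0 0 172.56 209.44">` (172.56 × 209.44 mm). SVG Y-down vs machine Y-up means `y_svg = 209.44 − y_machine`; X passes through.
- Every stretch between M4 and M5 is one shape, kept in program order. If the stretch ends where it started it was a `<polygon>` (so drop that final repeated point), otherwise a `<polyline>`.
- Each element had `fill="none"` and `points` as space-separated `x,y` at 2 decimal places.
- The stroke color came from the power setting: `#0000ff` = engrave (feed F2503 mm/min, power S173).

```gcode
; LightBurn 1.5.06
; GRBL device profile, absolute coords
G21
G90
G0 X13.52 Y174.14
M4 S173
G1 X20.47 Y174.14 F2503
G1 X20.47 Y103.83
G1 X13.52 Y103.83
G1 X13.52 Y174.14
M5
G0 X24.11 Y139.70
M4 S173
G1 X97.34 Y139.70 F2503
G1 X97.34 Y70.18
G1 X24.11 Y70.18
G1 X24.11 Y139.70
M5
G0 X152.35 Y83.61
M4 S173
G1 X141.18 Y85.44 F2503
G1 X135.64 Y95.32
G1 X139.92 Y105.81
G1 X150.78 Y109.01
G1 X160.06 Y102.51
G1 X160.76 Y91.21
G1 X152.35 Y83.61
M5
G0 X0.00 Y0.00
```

<svg xmlns="http://www.w3.org/2000/svg" width="172.56mm" height="209.44mm" viewBox="0 0 172.56 209.44">
  <polygon points="13.52,35.30 20.47,35.30 20.47,105.61 13.52,105.61" fill="none" stroke="#0000ff"/>
  <polygon points="24.11,69.74 97.34,69.74 97.34,139.26 24.11,139.26" fill="none" stroke="#0000ff"/>
  <polygon points="152.35,125.83 141.18,124.00 135.64,114.12 139.92,103.63 150.78,100.43 160.06,106.93 160.76,118.23" fill="none" stroke="#0000ff"/>
</svg>

y_svg = 209.44 − y_m. Every run uses S173, so all elements get stroke `#0000ff` (engrave).

[1] closed run; points: 13.52,35.30 20.47,35.30 20.47,105.61 13.52,105.61

[2] closed run; points: 24.11,69.74 97.34,69.74 97.34,139.26 24.11,139.26

[3] closed run; points: 152.35,125.83 141.18,124.00 135.64,114.12 139.92,103.63 150.78,100.43 160.06,106.93 160.76,118.23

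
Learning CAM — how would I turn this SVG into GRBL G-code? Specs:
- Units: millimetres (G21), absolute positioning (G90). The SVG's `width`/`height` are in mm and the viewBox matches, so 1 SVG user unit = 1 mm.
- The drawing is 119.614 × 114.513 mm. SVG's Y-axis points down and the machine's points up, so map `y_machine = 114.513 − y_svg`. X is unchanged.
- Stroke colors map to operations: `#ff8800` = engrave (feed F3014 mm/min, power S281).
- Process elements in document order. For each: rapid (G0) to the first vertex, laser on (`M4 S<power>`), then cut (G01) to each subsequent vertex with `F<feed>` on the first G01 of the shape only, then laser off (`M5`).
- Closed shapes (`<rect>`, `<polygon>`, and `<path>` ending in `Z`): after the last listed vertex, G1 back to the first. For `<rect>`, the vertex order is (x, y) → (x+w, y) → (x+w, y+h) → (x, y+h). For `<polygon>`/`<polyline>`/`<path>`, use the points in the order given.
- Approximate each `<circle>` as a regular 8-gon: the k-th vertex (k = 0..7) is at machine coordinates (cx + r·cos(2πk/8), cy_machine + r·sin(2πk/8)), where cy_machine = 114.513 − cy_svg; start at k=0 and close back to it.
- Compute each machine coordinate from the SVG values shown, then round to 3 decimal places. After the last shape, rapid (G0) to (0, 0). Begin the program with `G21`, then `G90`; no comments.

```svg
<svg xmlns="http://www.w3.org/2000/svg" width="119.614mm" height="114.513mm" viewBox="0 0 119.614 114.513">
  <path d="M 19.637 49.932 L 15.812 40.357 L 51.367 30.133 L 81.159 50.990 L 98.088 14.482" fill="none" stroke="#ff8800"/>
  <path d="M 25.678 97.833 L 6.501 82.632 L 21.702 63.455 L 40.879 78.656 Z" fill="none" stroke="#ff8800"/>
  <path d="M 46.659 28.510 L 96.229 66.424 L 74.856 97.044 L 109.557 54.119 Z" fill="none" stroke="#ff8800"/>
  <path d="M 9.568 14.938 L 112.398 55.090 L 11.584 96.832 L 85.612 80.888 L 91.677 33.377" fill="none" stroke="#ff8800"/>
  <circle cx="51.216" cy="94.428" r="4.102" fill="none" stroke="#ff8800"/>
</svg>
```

1 u = 1 mm; y_m = 114.513 − y.

[1] `<path>` open polyline, #ff8800→engrave S281 F3014: (19.637,64.581) → (15.812,74.156) → (51.367,84.380) → (81.159,63.523) → (98.088,100.031)

[2] `<path>` regular polygon, #ff8800→engrave S281 F3014: (25.678,16.680) → (6.501,31.881) → (21.702,51.058) → (40.879,35.857) → (25.678,16.680) (closed)

[3] `<path>` closed polygon, #ff8800→engrave S281 F3014: (46.659,86.003) → (96.229,48.089) → (74.856,17.469) → (109.557,60.394) → (46.659,86.003) (closed)

[4] `<path>` open polyline, #ff8800→engrave S281 F3014: (9.568,99.575) → (112.398,59.423) → (11.584,17.681) → (85.612,33.625) → (91.677,81.136)

[5] `<circle>` circle, #ff8800→engrave S281 F3014: (55.318,20.085) → (54.117,22.986) → (51.216,24.187) → (48.315,22.986) → (47.114,20.085) → (48.315,17.184) → (51.216,15.983) → (54.117,17.184) → (55.318,20.085) (closed)

G21
G90
G0 X19.637 Y64.581
M4 S281
G01 X15.812 Y74.156 F3014
G01 X51.367 Y84.380
G01 X81.159 Y63.523
G01 X98.088 Y100.031
M5
G0 X25.678 Y16.680
M4 S281
G01 X6.501 Y31.881 F3014
G01 X21.702 Y51.058
G01 X40.879 Y35.857
G01 X25.678 Y16.680
M5
G0 X46.659 Y86.003
M4 S281
G01 X96.229 Y48.089 F3014
G01 X74.856 Y17.469
G01 X109.557 Y60.394
G01 X46.659 Y86.003
M5
G0 X9.568 Y99.575
M4 S281
G01 X112.398 Y59.423 F3014
G01 X11.584 Y17.681
G01 X85.612 Y33.625
G01 X91.677 Y81.136
M5
G0 X55.318 Y20.085
M4 S281
G01 X54.117 Y22.986 F3014
G01 X51.216 Y24.187
G01 X48.315 Y22.986
G01 X47.114 Y20.085
G01 X48.315 Y17.184
G01 X51.216 Y15.983
G01 X54.117 Y17.184
G01 X55.318 Y20.085
M5
G0 X0.000 Y0.000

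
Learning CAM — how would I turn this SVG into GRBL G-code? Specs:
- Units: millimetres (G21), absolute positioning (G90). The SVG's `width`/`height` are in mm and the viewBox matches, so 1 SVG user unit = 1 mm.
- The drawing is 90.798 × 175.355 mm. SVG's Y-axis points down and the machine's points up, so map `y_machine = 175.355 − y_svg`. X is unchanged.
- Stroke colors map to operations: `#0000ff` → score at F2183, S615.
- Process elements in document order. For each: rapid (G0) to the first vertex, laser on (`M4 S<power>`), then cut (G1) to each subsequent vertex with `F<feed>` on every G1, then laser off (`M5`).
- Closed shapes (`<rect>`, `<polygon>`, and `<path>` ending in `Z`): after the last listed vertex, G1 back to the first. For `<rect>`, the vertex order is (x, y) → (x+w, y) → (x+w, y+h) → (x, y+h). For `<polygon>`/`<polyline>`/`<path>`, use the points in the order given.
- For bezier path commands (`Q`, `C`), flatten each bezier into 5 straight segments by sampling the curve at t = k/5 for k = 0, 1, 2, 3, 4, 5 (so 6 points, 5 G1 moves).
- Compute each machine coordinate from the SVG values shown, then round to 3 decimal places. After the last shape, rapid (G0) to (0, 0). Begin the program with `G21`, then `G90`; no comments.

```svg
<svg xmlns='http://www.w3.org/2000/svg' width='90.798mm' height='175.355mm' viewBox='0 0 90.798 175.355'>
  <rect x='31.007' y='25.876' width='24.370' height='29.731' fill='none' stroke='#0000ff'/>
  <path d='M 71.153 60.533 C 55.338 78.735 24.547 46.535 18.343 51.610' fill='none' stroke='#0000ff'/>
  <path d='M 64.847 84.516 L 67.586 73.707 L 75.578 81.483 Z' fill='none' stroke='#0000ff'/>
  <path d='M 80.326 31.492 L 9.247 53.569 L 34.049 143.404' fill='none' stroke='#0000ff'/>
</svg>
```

Since the viewBox matches the mm dimensions, user units are millimetres directly. The only transform is the Y-flip y_m = 175.355 − y_svg.

Shape 1 is a rectangle drawn with `<rect>`. Its stroke #0000ff means score at S615, F2183. After flipping Y the toolpath is (31.007,149.479) → (55.377,149.479) → (55.377,119.748) → (31.007,119.748) → (31.007,149.479), returning to the start.

Shape 2 is a cubic bezier drawn with `<path>`. Its stroke #0000ff means score at S615, F2183. After flipping Y the toolpath is (71.153,114.822) → (60.183,109.248) → (47.519,111.561) → (35.058,117.554) → (24.699,123.018) → (18.343,123.745).

Shape 3 is a regular polygon drawn with `<path>`. Its stroke #0000ff means score at S615, F2183. After flipping Y the toolpath is (64.847,90.839) → (67.586,101.648) → (75.578,93.872) → (64.847,90.839), returning to the start.

Shape 4 is a open polyline drawn with `<path>`. Its stroke #0000ff means score at S615, F2183. After flipping Y the toolpath is (80.326,143.863) → (9.247,121.786) → (34.049,31.951).

G21
G90
G0 X31.007 Y149.479
M4 S615
G1 X55.377 Y149.479 F2183
G1 X55.377 Y119.748 F2183
G1 X31.007 Y119.748 F2183
G1 X31.007 Y149.479 F2183
M5
G0 X71.153 Y114.822
M4 S615
G1 X60.183 Y109.248 F2183
G1 X47.519 Y111.561 F2183
G1 X35.058 Y117.554 F2183
G1 X24.699 Y123.018 F2183
G1 X18.343 Y123.745 F2183
M5
G0 X64.847 Y90.839
M4 S615
G1 X67.586 Y101.648 F2183
G1 X75.578 Y93.872 F2183
G1 X64.847 Y90.839 F2183
M5
G0 X80.326 Y143.863
M4 S615
G1 X9.247 Y121.786 F2183
G1 X34.049 Y31.951 F2183
M5
G0 X0.000 Y0.000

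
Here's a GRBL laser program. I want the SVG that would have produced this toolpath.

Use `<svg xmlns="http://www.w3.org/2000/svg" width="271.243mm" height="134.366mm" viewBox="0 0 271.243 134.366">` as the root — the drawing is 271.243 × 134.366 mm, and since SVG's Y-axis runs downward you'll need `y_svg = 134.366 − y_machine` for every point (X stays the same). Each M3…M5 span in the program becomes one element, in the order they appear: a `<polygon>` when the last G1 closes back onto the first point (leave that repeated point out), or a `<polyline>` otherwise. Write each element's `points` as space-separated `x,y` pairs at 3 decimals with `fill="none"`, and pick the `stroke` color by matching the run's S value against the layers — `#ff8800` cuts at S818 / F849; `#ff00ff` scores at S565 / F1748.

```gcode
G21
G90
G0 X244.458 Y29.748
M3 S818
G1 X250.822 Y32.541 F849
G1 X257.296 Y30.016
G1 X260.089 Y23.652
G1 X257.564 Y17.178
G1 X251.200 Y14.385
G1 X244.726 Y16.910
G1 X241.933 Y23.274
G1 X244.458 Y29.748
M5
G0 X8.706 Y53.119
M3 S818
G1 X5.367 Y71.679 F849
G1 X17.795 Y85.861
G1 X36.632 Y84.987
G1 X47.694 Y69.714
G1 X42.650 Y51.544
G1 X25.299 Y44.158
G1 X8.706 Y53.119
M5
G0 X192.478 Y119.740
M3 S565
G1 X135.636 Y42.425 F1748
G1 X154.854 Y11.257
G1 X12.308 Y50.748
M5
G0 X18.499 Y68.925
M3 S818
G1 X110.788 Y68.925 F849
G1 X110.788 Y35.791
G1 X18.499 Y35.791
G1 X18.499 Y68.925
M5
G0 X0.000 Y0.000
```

Machine Y-up, SVG Y-down with viewBox height 134.366, so y_svg = 134.366 − y_machine; X carries over.

Run 1: S818 ⇒ cut layer `#ff8800`. The run returns to its start, so emit a `<polygon>` with points (Y-flipped): 244.458,104.618 250.822,101.825 257.296,104.350 260.089,110.714 257.564,117.188 251.200,119.981 244.726,117.456 241.933,111.092.

Run 2: power S818 maps to stroke `#ff8800` (cut). The run returns to its start, so emit a `<polygon>` with points (Y-flipped): 8.706,81.247 5.367,62.687 17.795,48.505 36.632,49.379 47.694,64.652 42.650,82.822 25.299,90.208.

Run 3: the run's S565 means `#ff00ff` (score). The run is open, so emit a `<polyline>` with points (Y-flipped): 192.478,14.626 135.636,91.941 154.854,123.109 12.308,83.618.

Run 4: the run's S818 means `#ff8800` (cut). The run returns to its start, so emit a `<polygon>` with points (Y-flipped): 18.499,65.441 110.788,65.441 110.788,98.575 18.499,98.575.

<svg xmlns="http://www.w3.org/2000/svg" width="271.243mm" height="134.366mm" viewBox="0 0 271.243 134.366">
  <polygon points="244.458,104.618 250.822,101.825 257.296,104.350 260.089,110.714 257.564,117.188 251.200,119.981 244.726,117.456 241.933,111.092" fill="none" stroke="#ff8800"/>
  <polygon points="8.706,81.247 5.367,62.687 17.795,48.505 36.632,49.379 47.694,64.652 42.650,82.822 25.299,90.208" fill="none" stroke="#ff8800"/>
  <polyline points="192.478,14.626 135.636,91.941 154.854,123.109 12.308,83.618" fill="none" stroke="#ff00ff"/>
  <polygon points="18.499,65.441 110.788,65.441 110.788,98.575 18.499,98.575" fill="none" stroke="#ff8800"/>
</svg>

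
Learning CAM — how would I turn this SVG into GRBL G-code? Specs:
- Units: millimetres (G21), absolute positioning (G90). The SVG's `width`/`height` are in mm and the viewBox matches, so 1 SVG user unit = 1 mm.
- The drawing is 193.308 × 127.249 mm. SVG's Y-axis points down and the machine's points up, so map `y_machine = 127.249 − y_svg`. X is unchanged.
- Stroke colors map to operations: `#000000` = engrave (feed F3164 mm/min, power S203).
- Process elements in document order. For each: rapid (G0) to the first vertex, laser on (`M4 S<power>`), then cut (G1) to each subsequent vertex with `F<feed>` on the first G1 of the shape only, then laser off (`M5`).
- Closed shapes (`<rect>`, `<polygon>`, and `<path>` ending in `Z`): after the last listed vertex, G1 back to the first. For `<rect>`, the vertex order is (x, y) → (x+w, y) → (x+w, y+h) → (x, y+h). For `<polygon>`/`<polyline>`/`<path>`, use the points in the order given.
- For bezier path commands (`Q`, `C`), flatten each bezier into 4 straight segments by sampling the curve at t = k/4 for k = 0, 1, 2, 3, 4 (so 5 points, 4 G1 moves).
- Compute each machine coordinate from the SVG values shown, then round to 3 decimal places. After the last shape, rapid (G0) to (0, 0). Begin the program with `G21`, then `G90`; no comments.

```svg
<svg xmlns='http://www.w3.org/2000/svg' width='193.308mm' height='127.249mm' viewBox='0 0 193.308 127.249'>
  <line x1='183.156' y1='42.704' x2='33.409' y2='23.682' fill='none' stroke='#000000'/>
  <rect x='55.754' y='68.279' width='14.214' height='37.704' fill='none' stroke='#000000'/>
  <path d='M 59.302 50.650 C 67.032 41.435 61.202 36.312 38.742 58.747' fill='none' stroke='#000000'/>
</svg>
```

Since the viewBox matches the mm dimensions, user units are millimetres directly. The only transform is the Y-flip y_m = 127.249 − y_svg.

Shape 1 is a line segment drawn with `<line>`. Its stroke #000000 means engrave at S203, F3164. After flipping Y the toolpath is (183.156,84.545) → (33.409,103.567).

Shape 2 is a rectangle drawn with `<rect>`. Its stroke #000000 means engrave at S203, F3164. After flipping Y the toolpath is (55.754,58.970) → (69.968,58.970) → (69.968,21.266) → (55.754,21.266) → (55.754,58.970), returning to the start.

Shape 3 is a cubic bezier drawn with `<path>`. Its stroke #000000 means engrave at S203, F3164. After flipping Y the toolpath is (59.302,76.599) → (62.509,82.376) → (60.343,84.419) → (52.517,80.528) → (38.742,68.502).

G21
G90
G0 X183.156 Y84.545
M4 S203
G1 X33.409 Y103.567 F3164
M5
G0 X55.754 Y58.970
M4 S203
G1 X69.968 Y58.970 F3164
G1 X69.968 Y21.266
G1 X55.754 Y21.266
G1 X55.754 Y58.970
M5
G0 X59.302 Y76.599
M4 S203
G1 X62.509 Y82.376 F3164
G1 X60.343 Y84.419
G1 X52.517 Y80.528
G1 X38.742 Y68.502
M5
G0 X0.000 Y0.000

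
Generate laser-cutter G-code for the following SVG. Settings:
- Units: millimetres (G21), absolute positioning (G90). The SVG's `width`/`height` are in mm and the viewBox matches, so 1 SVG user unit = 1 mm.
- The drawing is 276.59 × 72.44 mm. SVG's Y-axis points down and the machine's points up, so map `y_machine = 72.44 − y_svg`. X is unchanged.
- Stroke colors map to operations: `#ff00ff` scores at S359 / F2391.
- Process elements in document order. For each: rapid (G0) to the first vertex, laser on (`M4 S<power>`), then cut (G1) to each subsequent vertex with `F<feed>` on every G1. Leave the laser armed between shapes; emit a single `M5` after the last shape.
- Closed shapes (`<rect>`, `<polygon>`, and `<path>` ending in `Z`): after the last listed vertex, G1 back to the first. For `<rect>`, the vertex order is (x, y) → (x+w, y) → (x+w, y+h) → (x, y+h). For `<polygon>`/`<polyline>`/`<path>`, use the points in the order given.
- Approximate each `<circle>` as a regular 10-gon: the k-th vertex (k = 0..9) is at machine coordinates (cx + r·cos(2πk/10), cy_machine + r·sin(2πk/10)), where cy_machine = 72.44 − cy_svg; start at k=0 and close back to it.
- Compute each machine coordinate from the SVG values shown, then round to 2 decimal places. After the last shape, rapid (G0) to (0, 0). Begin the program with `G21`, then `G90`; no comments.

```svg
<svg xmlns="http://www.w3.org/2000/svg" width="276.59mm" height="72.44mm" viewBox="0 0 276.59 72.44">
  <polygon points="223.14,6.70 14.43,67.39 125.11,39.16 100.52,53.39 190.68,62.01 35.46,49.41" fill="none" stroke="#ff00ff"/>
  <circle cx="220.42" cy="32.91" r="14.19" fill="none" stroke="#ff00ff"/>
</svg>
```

1 u = 1 mm; y_m = 72.44 − y.

[1] `<polygon>` closed polygon, #ff00ff→score S359 F2391: (223.14,65.74) → (14.43,5.05) → (125.11,33.28) → (100.52,19.05) → (190.68,10.43) → (35.46,23.03) → (223.14,65.74) (closed)

[2] `<circle>` circle, #ff00ff→score S359 F2391: (234.61,39.53) → (231.90,47.87) → (224.80,53.03) → (216.04,53.03) → (208.94,47.87) → (206.23,39.53) → (208.94,31.19) → (216.04,26.03) → (224.80,26.03) → (231.90,31.19) → (234.61,39.53) (closed)

G21
G90
G0 X223.14 Y65.74
M4 S359
G1 X14.43 Y5.05 F2391
G1 X125.11 Y33.28 F2391
G1 X100.52 Y19.05 F2391
G1 X190.68 Y10.43 F2391
G1 X35.46 Y23.03 F2391
G1 X223.14 Y65.74 F2391
G0 X234.61 Y39.53
M4 S359
G1 X231.90 Y47.87 F2391
G1 X224.80 Y53.03 F2391
G1 X216.04 Y53.03 F2391
G1 X208.94 Y47.87 F2391
G1 X206.23 Y39.53 F2391
G1 X208.94 Y31.19 F2391
G1 X216.04 Y26.03 F2391
G1 X224.80 Y26.03 F2391
G1 X231.90 Y31.19 F2391
G1 X234.61 Y39.53 F2391
M5
G0 X0.00 Y0.00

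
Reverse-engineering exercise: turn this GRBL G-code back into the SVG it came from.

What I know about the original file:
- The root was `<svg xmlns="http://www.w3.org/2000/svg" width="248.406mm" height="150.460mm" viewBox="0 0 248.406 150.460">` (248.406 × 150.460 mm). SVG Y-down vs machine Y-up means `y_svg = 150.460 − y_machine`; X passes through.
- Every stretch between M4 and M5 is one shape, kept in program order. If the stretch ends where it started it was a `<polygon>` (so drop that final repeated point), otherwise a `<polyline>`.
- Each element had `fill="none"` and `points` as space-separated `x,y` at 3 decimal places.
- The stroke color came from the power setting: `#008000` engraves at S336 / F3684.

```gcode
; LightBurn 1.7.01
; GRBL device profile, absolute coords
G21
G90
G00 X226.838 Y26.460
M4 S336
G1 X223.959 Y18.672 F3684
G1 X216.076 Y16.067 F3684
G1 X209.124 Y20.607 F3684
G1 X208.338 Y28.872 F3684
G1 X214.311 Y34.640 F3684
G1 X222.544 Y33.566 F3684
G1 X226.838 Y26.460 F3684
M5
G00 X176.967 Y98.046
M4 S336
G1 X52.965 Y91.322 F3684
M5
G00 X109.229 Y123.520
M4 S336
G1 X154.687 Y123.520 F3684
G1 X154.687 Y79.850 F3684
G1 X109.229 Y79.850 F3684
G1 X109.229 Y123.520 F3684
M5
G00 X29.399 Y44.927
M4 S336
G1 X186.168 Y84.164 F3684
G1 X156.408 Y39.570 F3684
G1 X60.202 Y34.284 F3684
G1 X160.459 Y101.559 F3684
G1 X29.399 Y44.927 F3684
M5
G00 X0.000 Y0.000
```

<svg xmlns="http://www.w3.org/2000/svg" width="248.406mm" height="150.460mm" viewBox="0 0 248.406 150.460">
  <polygon points="226.838,124.000 223.959,131.788 216.076,134.393 209.124,129.853 208.338,121.588 214.311,115.820 222.544,116.894" fill="none" stroke="#008000"/>
  <polyline points="176.967,52.414 52.965,59.138" fill="none" stroke="#008000"/>
  <polygon points="109.229,26.940 154.687,26.940 154.687,70.610 109.229,70.610" fill="none" stroke="#008000"/>
  <polygon points="29.399,105.533 186.168,66.296 156.408,110.890 60.202,116.176 160.459,48.901" fill="none" stroke="#008000"/>
</svg>

y_svg = 150.460 − y_m. Every run uses S336, so all elements get stroke `#008000` (engrave).

[1] closed run; points: 226.838,124.000 223.959,131.788 216.076,134.393 209.124,129.853 208.338,121.588 214.311,115.820 222.544,116.894

[2] open run; points: 176.967,52.414 52.965,59.138

[3] closed run; points: 109.229,26.940 154.687,26.940 154.687,70.610 109.229,70.610

[4] closed run; points: 29.399,105.533 186.168,66.296 156.408,110.890 60.202,116.176 160.459,48.901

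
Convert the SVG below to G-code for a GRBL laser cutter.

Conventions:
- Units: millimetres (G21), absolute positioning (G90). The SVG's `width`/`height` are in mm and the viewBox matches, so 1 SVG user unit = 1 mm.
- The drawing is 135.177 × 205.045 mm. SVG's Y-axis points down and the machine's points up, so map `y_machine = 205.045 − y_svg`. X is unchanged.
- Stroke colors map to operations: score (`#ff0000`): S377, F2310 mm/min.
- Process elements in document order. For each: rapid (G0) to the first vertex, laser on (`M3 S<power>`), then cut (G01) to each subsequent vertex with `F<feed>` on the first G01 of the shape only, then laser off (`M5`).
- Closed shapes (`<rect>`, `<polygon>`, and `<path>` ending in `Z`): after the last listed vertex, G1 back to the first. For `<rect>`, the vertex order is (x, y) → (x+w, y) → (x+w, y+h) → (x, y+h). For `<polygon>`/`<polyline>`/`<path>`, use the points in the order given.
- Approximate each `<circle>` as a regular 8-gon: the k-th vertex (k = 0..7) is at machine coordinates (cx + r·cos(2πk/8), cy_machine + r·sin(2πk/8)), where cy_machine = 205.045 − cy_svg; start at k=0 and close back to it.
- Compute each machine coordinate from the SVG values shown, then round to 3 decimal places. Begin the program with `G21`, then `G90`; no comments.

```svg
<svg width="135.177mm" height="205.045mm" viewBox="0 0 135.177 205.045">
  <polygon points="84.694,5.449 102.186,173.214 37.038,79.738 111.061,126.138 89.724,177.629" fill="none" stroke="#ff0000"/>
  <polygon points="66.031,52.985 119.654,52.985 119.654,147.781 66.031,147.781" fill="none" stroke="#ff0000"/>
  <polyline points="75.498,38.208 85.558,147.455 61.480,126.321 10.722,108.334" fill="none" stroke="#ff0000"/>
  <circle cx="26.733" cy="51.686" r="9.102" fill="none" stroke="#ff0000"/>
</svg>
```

G21
G90
G0 X84.694 Y199.596
M3 S377
G01 X102.186 Y31.831 F2310
G01 X37.038 Y125.307
G01 X111.061 Y78.907
G01 X89.724 Y27.416
G01 X84.694 Y199.596
M5
G0 X66.031 Y152.060
M3 S377
G01 X119.654 Y152.060 F2310
G01 X119.654 Y57.264
G01 X66.031 Y57.264
G01 X66.031 Y152.060
M5
G0 X75.498 Y166.837
M3 S377
G01 X85.558 Y57.590 F2310
G01 X61.480 Y78.724
G01 X10.722 Y96.711
M5
G0 X35.835 Y153.359
M3 S377
G01 X33.169 Y159.795 F2310
G01 X26.733 Y162.461
G01 X20.297 Y159.795
G01 X17.631 Y153.359
G01 X20.297 Y146.923
G01 X26.733 Y144.257
G01 X33.169 Y146.923
G01 X35.835 Y153.359
M5

1 u = 1 mm; y_m = 205.045 − y.

[1] `<polygon>` closed polygon, #ff0000→score S377 F2310: (84.694,199.596) → (102.186,31.831) → (37.038,125.307) → (111.061,78.907) → (89.724,27.416) → (84.694,199.596) (closed)

[2] `<polygon>` rectangle, #ff0000→score S377 F2310: (66.031,152.060) → (119.654,152.060) → (119.654,57.264) → (66.031,57.264) → (66.031,152.060) (closed)

[3] `<polyline>` open polyline, #ff0000→score S377 F2310: (75.498,166.837) → (85.558,57.590) → (61.480,78.724) → (10.722,96.711)

[4] `<circle>` circle, #ff0000→score S377 F2310: (35.835,153.359) → (33.169,159.795) → (26.733,162.461) → (20.297,159.795) → (17.631,153.359) → (20.297,146.923) → (26.733,144.257) → (33.169,146.923) → (35.835,153.359) (closed)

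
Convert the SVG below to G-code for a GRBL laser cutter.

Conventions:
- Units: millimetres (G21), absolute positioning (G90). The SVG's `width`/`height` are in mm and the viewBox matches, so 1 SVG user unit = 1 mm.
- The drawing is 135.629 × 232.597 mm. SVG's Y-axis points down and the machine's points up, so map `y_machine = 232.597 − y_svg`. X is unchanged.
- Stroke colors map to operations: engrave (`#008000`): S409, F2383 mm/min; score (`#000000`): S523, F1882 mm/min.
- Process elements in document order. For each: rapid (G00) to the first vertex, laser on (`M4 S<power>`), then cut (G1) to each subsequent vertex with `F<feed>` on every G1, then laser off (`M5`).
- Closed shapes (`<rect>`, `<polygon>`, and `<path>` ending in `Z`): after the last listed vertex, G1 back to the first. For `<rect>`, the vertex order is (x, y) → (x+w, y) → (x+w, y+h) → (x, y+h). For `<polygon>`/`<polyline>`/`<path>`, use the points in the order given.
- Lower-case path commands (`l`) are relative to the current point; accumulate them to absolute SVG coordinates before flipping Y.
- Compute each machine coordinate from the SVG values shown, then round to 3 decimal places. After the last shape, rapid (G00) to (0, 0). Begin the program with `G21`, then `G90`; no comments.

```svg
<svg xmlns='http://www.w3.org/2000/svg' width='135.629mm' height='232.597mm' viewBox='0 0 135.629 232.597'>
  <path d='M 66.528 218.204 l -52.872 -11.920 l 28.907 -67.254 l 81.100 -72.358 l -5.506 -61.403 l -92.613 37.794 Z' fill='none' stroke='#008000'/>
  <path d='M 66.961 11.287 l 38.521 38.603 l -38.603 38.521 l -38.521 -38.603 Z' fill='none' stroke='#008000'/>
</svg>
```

viewBox `0 0 135.629 232.597` with mm width/height → 1 unit = 1 mm. Flip: y_m = 232.597 − y_svg.

**Shape 1** — `<path>` closed polygon, stroke `#008000` → engrave (S409, F2383). Machine vertices: (66.528,14.393) → (13.656,26.313) → (42.563,93.567) → (123.663,165.925) → (118.157,227.328) → (25.544,189.534) → (66.528,14.393). Closed: final G1 returns to the first vertex.

**Shape 2** — `<path>` regular polygon, stroke `#008000` → engrave (S409, F2383). Machine vertices: (66.961,221.310) → (105.482,182.707) → (66.879,144.186) → (28.358,182.789) → (66.961,221.310). Closed: final G1 returns to the first vertex.

G21
G90
G00 X66.528 Y14.393
M4 S409
G1 X13.656 Y26.313 F2383
G1 X42.563 Y93.567 F2383
G1 X123.663 Y165.925 F2383
G1 X118.157 Y227.328 F2383
G1 X25.544 Y189.534 F2383
G1 X66.528 Y14.393 F2383
M5
G00 X66.961 Y221.310
M4 S409
G1 X105.482 Y182.707 F2383
G1 X66.879 Y144.186 F2383
G1 X28.358 Y182.789 F2383
G1 X66.961 Y221.310 F2383
M5
G00 X0.000 Y0.000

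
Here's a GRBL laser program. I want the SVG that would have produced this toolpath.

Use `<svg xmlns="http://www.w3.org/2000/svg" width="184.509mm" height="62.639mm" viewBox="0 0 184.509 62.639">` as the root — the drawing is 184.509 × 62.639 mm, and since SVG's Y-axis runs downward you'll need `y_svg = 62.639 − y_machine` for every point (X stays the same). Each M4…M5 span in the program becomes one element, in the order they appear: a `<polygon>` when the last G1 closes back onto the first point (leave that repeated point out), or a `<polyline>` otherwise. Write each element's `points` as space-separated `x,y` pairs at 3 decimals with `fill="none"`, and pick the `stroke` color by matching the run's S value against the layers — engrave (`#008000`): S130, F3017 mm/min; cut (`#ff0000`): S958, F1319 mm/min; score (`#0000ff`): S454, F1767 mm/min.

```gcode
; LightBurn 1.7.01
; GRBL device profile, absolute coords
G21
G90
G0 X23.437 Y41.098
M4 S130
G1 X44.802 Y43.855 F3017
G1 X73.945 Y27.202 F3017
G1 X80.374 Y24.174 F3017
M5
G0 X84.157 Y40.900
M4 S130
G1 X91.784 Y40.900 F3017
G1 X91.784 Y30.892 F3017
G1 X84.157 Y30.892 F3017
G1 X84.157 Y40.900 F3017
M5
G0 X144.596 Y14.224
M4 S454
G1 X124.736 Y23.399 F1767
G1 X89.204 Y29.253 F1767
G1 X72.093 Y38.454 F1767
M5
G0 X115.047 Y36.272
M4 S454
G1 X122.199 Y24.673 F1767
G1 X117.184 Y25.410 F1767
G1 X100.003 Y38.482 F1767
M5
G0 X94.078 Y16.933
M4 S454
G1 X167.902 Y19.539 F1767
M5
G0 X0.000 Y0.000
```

y_svg = 62.639 − y_m.

[1] S130→`#008000` (engrave); open run; points: 23.437,21.541 44.802,18.784 73.945,35.437 80.374,38.465

[2] S130→`#008000` (engrave); closed run; points: 84.157,21.739 91.784,21.739 91.784,31.747 84.157,31.747

[3] S454→`#0000ff` (score); open run; points: 144.596,48.415 124.736,39.240 89.204,33.386 72.093,24.185

[4] S454→`#0000ff` (score); open run; points: 115.047,26.367 122.199,37.966 117.184,37.229 100.003,24.157

[5] S454→`#0000ff` (score); open run; points: 94.078,45.706 167.902,43.100

<svg xmlns="http://www.w3.org/2000/svg" width="184.509mm" height="62.639mm" viewBox="0 0 184.509 62.639">
  <polyline points="23.437,21.541 44.802,18.784 73.945,35.437 80.374,38.465" fill="none" stroke="#008000"/>
  <polygon points="84.157,21.739 91.784,21.739 91.784,31.747 84.157,31.747" fill="none" stroke="#008000"/>
  <polyline points="144.596,48.415 124.736,39.240 89.204,33.386 72.093,24.185" fill="none" stroke="#0000ff"/>
  <polyline points="115.047,26.367 122.199,37.966 117.184,37.229 100.003,24.157" fill="none" stroke="#0000ff"/>
  <polyline points="94.078,45.706 167.902,43.100" fill="none" stroke="#0000ff"/>
</svg>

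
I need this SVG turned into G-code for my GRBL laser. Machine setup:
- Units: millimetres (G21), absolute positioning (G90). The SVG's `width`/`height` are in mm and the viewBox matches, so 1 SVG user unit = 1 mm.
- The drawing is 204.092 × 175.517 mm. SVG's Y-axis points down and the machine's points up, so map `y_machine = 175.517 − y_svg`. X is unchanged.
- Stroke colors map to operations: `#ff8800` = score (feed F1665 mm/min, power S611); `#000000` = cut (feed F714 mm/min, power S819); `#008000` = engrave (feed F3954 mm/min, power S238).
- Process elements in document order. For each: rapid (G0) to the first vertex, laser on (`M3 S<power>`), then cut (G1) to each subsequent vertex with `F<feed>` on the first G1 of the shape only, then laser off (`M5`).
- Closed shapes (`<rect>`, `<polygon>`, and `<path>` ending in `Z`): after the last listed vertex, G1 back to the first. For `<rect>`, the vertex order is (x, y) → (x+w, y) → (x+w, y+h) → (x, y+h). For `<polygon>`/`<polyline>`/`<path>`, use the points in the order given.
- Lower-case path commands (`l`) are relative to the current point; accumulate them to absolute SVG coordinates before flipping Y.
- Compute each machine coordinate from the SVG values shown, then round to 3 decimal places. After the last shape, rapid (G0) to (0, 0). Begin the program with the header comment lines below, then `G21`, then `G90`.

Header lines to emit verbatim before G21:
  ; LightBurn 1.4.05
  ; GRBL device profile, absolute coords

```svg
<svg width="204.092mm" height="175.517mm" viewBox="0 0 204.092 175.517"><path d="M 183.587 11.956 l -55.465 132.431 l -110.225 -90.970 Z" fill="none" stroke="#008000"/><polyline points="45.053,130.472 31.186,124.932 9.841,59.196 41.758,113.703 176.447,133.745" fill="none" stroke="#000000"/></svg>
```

; LightBurn 1.4.05
; GRBL device profile, absolute coords
G21
G90
G0 X183.587 Y163.561
M3 S238
G1 X128.122 Y31.130 F3954
G1 X17.897 Y122.100
G1 X183.587 Y163.561
M5
G0 X45.053 Y45.045
M3 S819
G1 X31.186 Y50.585 F714
G1 X9.841 Y116.321
G1 X41.758 Y61.814
G1 X176.447 Y41.772
M5
G0 X0.000 Y0.000

viewBox `0 0 204.092 175.517` with mm width/height → 1 unit = 1 mm. Flip: y_m = 175.517 − y_svg.

**Shape 1** — `<path>` closed polygon, stroke `#008000` → engrave (S238, F3954). Machine vertices: (183.587,163.561) → (128.122,31.130) → (17.897,122.100) → (183.587,163.561). Closed: final G1 returns to the first vertex.

**Shape 2** — `<polyline>` open polyline, stroke `#000000` → cut (S819, F714). Machine vertices: (45.053,45.045) → (31.186,50.585) → (9.841,116.321) → (41.758,61.814) → (176.447,41.772). Open path.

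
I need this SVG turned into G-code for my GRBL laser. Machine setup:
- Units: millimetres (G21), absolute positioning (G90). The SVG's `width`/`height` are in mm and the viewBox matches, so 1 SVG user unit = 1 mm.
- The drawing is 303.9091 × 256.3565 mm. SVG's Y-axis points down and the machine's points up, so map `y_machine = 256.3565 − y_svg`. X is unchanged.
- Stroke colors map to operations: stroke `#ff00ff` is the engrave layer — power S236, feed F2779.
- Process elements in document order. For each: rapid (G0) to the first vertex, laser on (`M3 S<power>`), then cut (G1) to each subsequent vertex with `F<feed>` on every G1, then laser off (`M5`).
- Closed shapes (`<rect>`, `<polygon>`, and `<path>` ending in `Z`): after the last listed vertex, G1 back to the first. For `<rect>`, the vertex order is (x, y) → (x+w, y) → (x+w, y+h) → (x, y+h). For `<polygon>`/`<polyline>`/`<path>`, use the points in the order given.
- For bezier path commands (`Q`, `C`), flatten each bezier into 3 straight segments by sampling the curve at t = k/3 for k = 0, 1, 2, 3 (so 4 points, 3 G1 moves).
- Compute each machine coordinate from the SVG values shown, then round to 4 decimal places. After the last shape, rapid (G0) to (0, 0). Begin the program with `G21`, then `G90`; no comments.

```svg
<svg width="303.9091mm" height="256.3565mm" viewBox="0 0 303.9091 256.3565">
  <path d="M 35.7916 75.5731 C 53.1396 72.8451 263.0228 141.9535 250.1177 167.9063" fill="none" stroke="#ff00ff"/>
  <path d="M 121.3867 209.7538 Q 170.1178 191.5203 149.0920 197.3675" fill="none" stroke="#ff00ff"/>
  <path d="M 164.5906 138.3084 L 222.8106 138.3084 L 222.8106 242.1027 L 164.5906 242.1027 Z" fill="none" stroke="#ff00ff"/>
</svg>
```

viewBox `0 0 303.9091 256.3565` with mm width/height → 1 unit = 1 mm. Flip: y_m = 256.3565 − y_svg.

**Shape 1** — `<path>` cubic bezier, stroke `#ff00ff` → engrave (S236, F2779). Control points (SVG): P0=(35.7916,75.5731), P1=(53.1396,72.8451), P2=(263.0228,141.9535), P3=(250.1177,167.9063); sampled at t=k/3. Machine vertices: (35.7916,180.7834) → (101.9356,163.8249) → (204.1424,124.5292) → (250.1177,88.4502). Open path.

**Shape 2** — `<path>` quadratic bezier, stroke `#ff00ff` → engrave (S236, F2779). Control points (SVG): P0=(121.3867,209.7538), P1=(170.1178,191.5203), P2=(149.0920,197.3675); sampled at t=k/3. Machine vertices: (121.3867,46.6027) → (146.1233,56.0827) → (155.3584,60.2115) → (149.0920,58.9890). Open path.

**Shape 3** — `<path>` rectangle, stroke `#ff00ff` → engrave (S236, F2779). Machine vertices: (164.5906,118.0481) → (222.8106,118.0481) → (222.8106,14.2538) → (164.5906,14.2538) → (164.5906,118.0481). Closed: final G1 returns to the first vertex.

G21
G90
G0 X35.7916 Y180.7834
M3 S236
G1 X101.9356 Y163.8249 F2779
G1 X204.1424 Y124.5292 F2779
G1 X250.1177 Y88.4502 F2779
M5
G0 X121.3867 Y46.6027
M3 S236
G1 X146.1233 Y56.0827 F2779
G1 X155.3584 Y60.2115 F2779
G1 X149.0920 Y58.9890 F2779
M5
G0 X164.5906 Y118.0481
M3 S236
G1 X222.8106 Y118.0481 F2779
G1 X222.8106 Y14.2538 F2779
G1 X164.5906 Y14.2538 F2779
G1 X164.5906 Y118.0481 F2779
M5
G0 X0.0000 Y0.0000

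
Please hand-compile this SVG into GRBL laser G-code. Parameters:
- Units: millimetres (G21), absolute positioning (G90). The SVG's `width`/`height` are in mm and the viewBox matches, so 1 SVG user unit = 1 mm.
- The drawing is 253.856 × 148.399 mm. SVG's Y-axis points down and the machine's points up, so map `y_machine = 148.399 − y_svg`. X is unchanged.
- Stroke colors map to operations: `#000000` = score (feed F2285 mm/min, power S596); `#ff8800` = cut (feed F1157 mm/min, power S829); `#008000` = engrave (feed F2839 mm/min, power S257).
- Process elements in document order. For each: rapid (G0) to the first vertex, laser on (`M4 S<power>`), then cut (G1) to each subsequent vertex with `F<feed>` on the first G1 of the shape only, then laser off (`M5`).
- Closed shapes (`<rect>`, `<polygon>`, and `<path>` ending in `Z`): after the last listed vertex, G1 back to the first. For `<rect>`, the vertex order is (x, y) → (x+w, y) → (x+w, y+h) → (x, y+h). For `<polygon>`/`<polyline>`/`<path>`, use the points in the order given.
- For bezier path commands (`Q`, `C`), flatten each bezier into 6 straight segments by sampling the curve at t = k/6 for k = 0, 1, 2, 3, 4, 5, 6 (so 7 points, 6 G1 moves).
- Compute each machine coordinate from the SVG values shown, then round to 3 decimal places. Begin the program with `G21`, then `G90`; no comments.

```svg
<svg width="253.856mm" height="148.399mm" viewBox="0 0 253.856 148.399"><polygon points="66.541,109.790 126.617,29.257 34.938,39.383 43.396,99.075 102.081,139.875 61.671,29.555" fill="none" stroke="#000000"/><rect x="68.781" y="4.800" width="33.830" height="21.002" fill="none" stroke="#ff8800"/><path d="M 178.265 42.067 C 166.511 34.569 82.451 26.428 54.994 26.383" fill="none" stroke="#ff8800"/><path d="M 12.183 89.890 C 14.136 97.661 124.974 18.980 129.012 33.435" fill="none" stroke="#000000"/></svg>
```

Since the viewBox matches the mm dimensions, user units are millimetres directly. The only transform is the Y-flip y_m = 148.399 − y_svg.

Shape 1 is a closed polygon drawn with `<polygon>`. Its stroke #000000 means score at S596, F2285. After flipping Y the toolpath is (66.541,38.609) → (126.617,119.142) → (34.938,109.016) → (43.396,49.324) → (102.081,8.524) → (61.671,118.844) → (66.541,38.609), returning to the start.

Shape 2 is a rectangle drawn with `<rect>`. Its stroke #ff8800 means cut at S829, F1157. After flipping Y the toolpath is (68.781,143.599) → (102.611,143.599) → (102.611,122.597) → (68.781,122.597) → (68.781,143.599), returning to the start.

Shape 3 is a cubic bezier drawn with `<path>`. Its stroke #ff8800 means cut at S829, F1157. After flipping Y the toolpath is (178.265,106.332) → (166.959,110.094) → (147.183,113.721) → (122.518,116.969) → (96.544,119.596) → (72.843,121.359) → (54.994,122.016).

Shape 4 is a cubic bezier drawn with `<path>`. Its stroke #000000 means score at S596, F2285. After flipping Y the toolpath is (12.183,58.509) → (21.235,60.996) → (42.443,72.904) → (69.816,89.243) → (97.362,105.025) → (119.092,115.262) → (129.012,114.964).

G21
G90
G0 X66.541 Y38.609
M4 S596
G1 X126.617 Y119.142 F2285
G1 X34.938 Y109.016
G1 X43.396 Y49.324
G1 X102.081 Y8.524
G1 X61.671 Y118.844
G1 X66.541 Y38.609
M5
G0 X68.781 Y143.599
M4 S829
G1 X102.611 Y143.599 F1157
G1 X102.611 Y122.597
G1 X68.781 Y122.597
G1 X68.781 Y143.599
M5
G0 X178.265 Y106.332
M4 S829
G1 X166.959 Y110.094 F1157
G1 X147.183 Y113.721
G1 X122.518 Y116.969
G1 X96.544 Y119.596
G1 X72.843 Y121.359
G1 X54.994 Y122.016
M5
G0 X12.183 Y58.509
M4 S596
G1 X21.235 Y60.996 F2285
G1 X42.443 Y72.904
G1 X69.816 Y89.243
G1 X97.362 Y105.025
G1 X119.092 Y115.262
G1 X129.012 Y114.964
M5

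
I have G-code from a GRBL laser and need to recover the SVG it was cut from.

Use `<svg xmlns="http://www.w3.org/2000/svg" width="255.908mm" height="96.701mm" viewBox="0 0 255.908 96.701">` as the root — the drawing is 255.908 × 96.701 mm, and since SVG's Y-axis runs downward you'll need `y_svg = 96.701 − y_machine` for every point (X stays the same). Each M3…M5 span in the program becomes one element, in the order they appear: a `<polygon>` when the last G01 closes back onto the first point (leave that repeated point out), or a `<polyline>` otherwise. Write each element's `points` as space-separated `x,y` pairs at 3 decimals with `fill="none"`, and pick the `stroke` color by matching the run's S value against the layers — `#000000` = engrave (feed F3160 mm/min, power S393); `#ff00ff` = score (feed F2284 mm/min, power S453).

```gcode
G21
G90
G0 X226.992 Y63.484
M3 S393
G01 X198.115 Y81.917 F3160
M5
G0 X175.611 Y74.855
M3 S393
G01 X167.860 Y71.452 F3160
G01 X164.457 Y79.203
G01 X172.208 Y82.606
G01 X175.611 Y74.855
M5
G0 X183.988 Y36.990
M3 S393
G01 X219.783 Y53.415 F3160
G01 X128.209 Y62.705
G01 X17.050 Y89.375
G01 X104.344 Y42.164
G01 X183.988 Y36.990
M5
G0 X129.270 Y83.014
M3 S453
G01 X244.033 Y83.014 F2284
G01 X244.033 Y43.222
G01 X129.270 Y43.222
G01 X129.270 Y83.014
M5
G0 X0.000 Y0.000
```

Each laser-on run becomes one SVG element. Flip Y back into SVG space with y_svg = 96.701 − y_machine.

Run 1: the run's S393 means `#000000` (engrave). The run is open, so emit a `<polyline>` with points (Y-flipped): 226.992,33.217 198.115,14.784.

Run 2: S393 ⇒ engrave layer `#000000`. The run returns to its start, so emit a `<polygon>` with points (Y-flipped): 175.611,21.846 167.860,25.249 164.457,17.498 172.208,14.095.

Run 3: the run's S393 means `#000000` (engrave). The run returns to its start, so emit a `<polygon>` with points (Y-flipped): 183.988,59.711 219.783,43.286 128.209,33.996 17.050,7.326 104.344,54.537.

Run 4: S453 ⇒ score layer `#ff00ff`. The run returns to its start, so emit a `<polygon>` with points (Y-flipped): 129.270,13.687 244.033,13.687 244.033,53.479 129.270,53.479.

<svg xmlns="http://www.w3.org/2000/svg" width="255.908mm" height="96.701mm" viewBox="0 0 255.908 96.701">
  <polyline points="226.992,33.217 198.115,14.784" fill="none" stroke="#000000"/>
  <polygon points="175.611,21.846 167.860,25.249 164.457,17.498 172.208,14.095" fill="none" stroke="#000000"/>
  <polygon points="183.988,59.711 219.783,43.286 128.209,33.996 17.050,7.326 104.344,54.537" fill="none" stroke="#000000"/>
  <polygon points="129.270,13.687 244.033,13.687 244.033,53.479 129.270,53.479" fill="none" stroke="#ff00ff"/>
</svg>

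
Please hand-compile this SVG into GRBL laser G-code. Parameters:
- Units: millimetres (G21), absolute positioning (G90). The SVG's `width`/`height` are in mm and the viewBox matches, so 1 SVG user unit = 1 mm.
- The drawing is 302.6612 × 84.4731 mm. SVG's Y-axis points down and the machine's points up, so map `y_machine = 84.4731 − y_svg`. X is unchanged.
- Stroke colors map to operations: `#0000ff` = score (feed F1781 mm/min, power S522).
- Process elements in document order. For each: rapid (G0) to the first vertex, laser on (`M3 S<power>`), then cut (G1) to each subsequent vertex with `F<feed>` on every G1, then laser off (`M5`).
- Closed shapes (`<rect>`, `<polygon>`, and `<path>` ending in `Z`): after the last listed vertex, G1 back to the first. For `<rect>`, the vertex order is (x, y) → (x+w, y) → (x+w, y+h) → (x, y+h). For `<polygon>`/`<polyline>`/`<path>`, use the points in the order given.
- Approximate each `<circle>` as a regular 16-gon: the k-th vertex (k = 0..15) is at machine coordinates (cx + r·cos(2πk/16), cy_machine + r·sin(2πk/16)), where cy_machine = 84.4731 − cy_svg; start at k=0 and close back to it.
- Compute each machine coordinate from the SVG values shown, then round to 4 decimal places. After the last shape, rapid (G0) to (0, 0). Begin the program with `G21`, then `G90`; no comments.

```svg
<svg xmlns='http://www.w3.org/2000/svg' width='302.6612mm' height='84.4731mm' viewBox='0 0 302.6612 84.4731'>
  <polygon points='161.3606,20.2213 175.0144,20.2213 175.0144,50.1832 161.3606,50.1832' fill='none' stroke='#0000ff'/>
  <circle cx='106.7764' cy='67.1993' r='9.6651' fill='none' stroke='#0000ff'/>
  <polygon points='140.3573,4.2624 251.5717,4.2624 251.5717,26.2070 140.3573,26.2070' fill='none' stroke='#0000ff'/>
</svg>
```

G21
G90
G0 X161.3606 Y64.2518
M3 S522
G1 X175.0144 Y64.2518 F1781
G1 X175.0144 Y34.2899 F1781
G1 X161.3606 Y34.2899 F1781
G1 X161.3606 Y64.2518 F1781
M5
G0 X116.4415 Y17.2738
M3 S522
G1 X115.7058 Y20.9725 F1781
G1 X113.6107 Y24.1081 F1781
G1 X110.4751 Y26.2032 F1781
G1 X106.7764 Y26.9389 F1781
G1 X103.0777 Y26.2032 F1781
G1 X99.9421 Y24.1081 F1781
G1 X97.8470 Y20.9725 F1781
G1 X97.1113 Y17.2738 F1781
G1 X97.8470 Y13.5751 F1781
G1 X99.9421 Y10.4395 F1781
G1 X103.0777 Y8.3444 F1781
G1 X106.7764 Y7.6087 F1781
G1 X110.4751 Y8.3444 F1781
G1 X113.6107 Y10.4395 F1781
G1 X115.7058 Y13.5751 F1781
G1 X116.4415 Y17.2738 F1781
M5
G0 X140.3573 Y80.2107
M3 S522
G1 X251.5717 Y80.2107 F1781
G1 X251.5717 Y58.2661 F1781
G1 X140.3573 Y58.2661 F1781
G1 X140.3573 Y80.2107 F1781
M5
G0 X0.0000 Y0.0000

1 u = 1 mm; y_m = 84.4731 − y.

[1] `<polygon>` rectangle, #0000ff→score S522 F1781: (161.3606,64.2518) → (175.0144,64.2518) → (175.0144,34.2899) → (161.3606,34.2899) → (161.3606,64.2518) (closed)

[2] `<circle>` circle, #0000ff→score S522 F1781: (116.4415,17.2738) → (115.7058,20.9725) → (113.6107,24.1081) → (110.4751,26.2032) → (106.7764,26.9389) → (103.0777,26.2032) → (99.9421,24.1081) → (97.8470,20.9725) → (97.1113,17.2738) → (97.8470,13.5751) → (99.9421,10.4395) → (103.0777,8.3444) → (106.7764,7.6087) → (110.4751,8.3444) → (113.6107,10.4395) → (115.7058,13.5751) → (116.4415,17.2738) (closed)

[3] `<polygon>` rectangle, #0000ff→score S522 F1781: (140.3573,80.2107) → (251.5717,80.2107) → (251.5717,58.2661) → (140.3573,58.2661) → (140.3573,80.2107) (closed)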